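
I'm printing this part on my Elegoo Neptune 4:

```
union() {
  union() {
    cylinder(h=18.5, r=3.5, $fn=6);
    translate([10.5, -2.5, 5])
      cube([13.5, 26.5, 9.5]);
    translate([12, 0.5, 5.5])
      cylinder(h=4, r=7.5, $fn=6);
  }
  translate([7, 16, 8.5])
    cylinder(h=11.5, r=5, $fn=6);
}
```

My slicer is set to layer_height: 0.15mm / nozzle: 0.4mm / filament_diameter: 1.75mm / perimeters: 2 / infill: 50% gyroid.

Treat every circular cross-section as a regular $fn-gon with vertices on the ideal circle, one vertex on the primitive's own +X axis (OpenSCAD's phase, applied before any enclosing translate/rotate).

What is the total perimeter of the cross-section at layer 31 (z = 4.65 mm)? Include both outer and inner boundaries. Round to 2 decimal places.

21.00 mm

At z = 4.65 mm: the r=3.5 cylinder gives a regular 6-gon of circumradius 3.5 (constant along its height) (perimeter = 2·6·3.500·sin(180°/6) = 21.00 mm); the cube at (10.5, -2.5) is absent (z outside [5, 14.5]); the cylinder at (12, 0.5) is absent (z outside [5.5, 9.5]); Merging all regions: only the r=3.5 cylinder is present, so the union is just that shape — boundary = 21.00 mm; the cylinder at (7, 16) is absent (z outside [8.5, 20]); Combining (union): only that combined region is present, so the union is just that shape — boundary = 21.00 mm. Overall, the cross-section is a single solid region. Total boundary length (outer) = 21.00 mm.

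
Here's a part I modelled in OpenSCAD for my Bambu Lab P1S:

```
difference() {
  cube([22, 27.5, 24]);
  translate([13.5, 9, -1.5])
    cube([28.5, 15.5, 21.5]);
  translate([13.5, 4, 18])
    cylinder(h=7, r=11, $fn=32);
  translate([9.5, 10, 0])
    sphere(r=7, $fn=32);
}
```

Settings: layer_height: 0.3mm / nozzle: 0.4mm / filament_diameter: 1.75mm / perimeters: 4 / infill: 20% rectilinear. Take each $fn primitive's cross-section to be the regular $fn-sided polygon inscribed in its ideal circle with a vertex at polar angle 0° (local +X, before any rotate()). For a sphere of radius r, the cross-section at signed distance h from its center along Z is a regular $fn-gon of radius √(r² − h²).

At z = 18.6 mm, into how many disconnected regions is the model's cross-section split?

1

At z = 18.6 mm: the 22×27.5 cube contributes its full rectangle; the cube at (13.5, 9) is present — its section is the full 28.5×15.5 rectangle; the r=11 cylinder at (13.5, 4) gives a regular 32-gon of circumradius 11 (constant along its height); the sphere at (9.5, 10) is absent (|z−center|=18.600 > r=7); Taking the first minus the rest: starting from the 22×27.5 cube, the 28.5×15.5 cube at (13.5, 9) partially overlaps it — only the 131.75 mm² overlap (of its 441.75 mm²) is removed, clipping the outline; the r=11 cylinder at (13.5, 4) partially overlaps it — only the 213.78 mm² overlap (of its 377.69 mm²) is removed, clipping the outline — 1 connected region. The result has 1 disconnected region.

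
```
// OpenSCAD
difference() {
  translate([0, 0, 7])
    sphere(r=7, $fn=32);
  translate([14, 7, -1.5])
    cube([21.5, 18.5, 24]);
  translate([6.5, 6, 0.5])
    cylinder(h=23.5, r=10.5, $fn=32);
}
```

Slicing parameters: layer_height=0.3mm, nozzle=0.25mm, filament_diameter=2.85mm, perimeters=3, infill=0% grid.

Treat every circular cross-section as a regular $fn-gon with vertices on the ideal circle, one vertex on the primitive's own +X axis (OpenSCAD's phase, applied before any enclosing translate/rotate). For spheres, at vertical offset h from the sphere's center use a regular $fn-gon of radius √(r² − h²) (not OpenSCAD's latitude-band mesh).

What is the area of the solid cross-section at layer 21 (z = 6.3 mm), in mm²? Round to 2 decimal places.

At z = 6.3 mm: the r=7 sphere slices to a regular 32-gon of circumradius 6.965 (√(r²−h²) with h=0.7 from center) (area = (32/2)·6.965²·sin(360°/32) = 151.42 mm²); the 21.5×18.5 cube at (14, 7) contributes its full rectangle (area 397.75 mm²); the cylinder at (6.5, 6): section is a regular 32-gon, circumradius r=10.5 (area = (32/2)·10.500²·sin(360°/32) = 344.14 mm²); After the difference (first − rest): starting from the r=7 sphere (151.42 mm²), the 21.5×18.5 cube at (14, 7) misses the remaining region (no effect); the r=10.5 cylinder at (6.5, 6) partially overlaps it — only the 86.75 mm² overlap (of its 344.14 mm²) is removed, clipping the outline — area = 64.67 mm². Overall, the cross-section is a single solid region. Net area = 64.67 mm².

64.67 mm²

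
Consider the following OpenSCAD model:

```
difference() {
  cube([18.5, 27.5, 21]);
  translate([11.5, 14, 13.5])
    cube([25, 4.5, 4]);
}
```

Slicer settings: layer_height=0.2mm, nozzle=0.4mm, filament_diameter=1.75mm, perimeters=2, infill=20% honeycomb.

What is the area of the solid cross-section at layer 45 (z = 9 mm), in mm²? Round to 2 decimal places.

508.75 mm²

At z = 9 mm: the 18.5×27.5 cube contributes its full rectangle (area 508.75 mm²); the cube at (11.5, 14) is not intersected at this z (z outside [13.5, 17.5]); Taking the first minus the rest: none of the subtracted shapes is present at this height, so the 18.5×27.5 cube is unchanged — area = 508.75 mm². Overall, the cross-section is a single solid region. Net area = 508.75 mm².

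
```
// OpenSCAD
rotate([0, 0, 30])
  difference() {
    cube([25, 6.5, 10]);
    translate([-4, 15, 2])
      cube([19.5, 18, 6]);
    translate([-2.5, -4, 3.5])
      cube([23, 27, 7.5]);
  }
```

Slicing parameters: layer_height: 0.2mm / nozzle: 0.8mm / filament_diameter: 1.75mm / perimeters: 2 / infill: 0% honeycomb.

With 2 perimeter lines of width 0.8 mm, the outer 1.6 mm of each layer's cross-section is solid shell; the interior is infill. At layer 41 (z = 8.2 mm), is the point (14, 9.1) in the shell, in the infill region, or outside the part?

At z = 8.2 mm: the cube is present — its section is the full 25×6.5 rectangle; the cube at (-4, 15) is not intersected at this z (z outside [2, 8]); the cube at (-2.5, -4) is present — its section is the full 23×27 rectangle; Taking the first minus the rest: starting from the 25×6.5 cube, the 23×27 cube at (-2.5, -4) partially overlaps it — only the 133.25 mm² overlap (of its 621.00 mm²) is removed, clipping the outline — 1 connected region; (whole slice rotated 30° about Z — lengths, areas and connectivity unchanged). Overall, the cross-section is a single solid region. Undo the 30° rotation: the query point maps to (16.674, 0.881) in the un-rotated model frame. The nearest boundary edge runs (20.50, 0.00)→(20.50, 6.50); distance from the point to it = 3.83 mm. The point is not inside any of the regions above, so it lies outside the cross-section (3.83 mm from the nearest boundary).

outside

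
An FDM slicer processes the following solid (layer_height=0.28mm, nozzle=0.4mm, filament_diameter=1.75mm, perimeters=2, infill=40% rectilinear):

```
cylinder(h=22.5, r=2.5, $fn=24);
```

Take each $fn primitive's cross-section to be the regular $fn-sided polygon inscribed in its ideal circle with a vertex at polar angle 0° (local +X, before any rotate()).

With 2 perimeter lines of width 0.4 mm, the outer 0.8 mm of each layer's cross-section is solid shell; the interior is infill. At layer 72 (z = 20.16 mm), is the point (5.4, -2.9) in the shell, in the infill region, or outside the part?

At z = 20.16 mm: the r=2.5 cylinder contributes a regular 24-gon of circumradius 2.5. Overall, the cross-section is a single solid region. The nearest boundary edge runs (1.77, -1.77)→(2.17, -1.25); distance from the point to it = 3.63 mm. The point is not inside any of the regions above, so it lies outside the cross-section (3.63 mm from the nearest boundary).

outside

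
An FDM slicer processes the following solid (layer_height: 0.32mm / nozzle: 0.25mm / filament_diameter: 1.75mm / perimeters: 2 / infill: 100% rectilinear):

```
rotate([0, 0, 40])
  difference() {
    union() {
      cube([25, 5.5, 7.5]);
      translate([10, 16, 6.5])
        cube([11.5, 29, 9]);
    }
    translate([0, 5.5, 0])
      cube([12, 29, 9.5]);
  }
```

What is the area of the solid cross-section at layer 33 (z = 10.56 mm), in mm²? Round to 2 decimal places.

At z = 10.56 mm: the cube is not intersected at this z (z outside [0, 7.5]); the cube at (10, 16) is present — its section is the full 11.5×29 rectangle (area 333.50 mm²); Combining (union): only the 11.5×29 cube at (10, 16) is present, so the union is just that shape — area = 333.50 mm²; the cube at (0, 5.5) does not reach this height (z outside [0, 9.5]); Subtracting the remaining from the first: none of the subtracted shapes is present at this height, so the result so far is unchanged — area = 333.50 mm²; (whole slice rotated 40° about Z — lengths, areas and connectivity unchanged). Overall, the cross-section is a single solid region. Net area = 333.50 mm².

333.50 mm²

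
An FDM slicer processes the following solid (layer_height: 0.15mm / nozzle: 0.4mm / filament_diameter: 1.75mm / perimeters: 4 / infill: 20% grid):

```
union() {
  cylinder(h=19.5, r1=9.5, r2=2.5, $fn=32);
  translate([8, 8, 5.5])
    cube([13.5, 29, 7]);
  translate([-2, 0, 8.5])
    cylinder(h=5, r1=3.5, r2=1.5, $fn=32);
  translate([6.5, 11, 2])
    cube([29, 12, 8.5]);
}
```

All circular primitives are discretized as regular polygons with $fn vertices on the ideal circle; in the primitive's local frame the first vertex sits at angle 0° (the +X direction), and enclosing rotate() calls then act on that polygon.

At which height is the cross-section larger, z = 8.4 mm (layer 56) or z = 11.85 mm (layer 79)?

Layer 56 (z = 8.4): the cone contributes a regular 32-gon of circumradius 6.485 (interpolated between r1=9.5 and r2=2.5 at t=0.431) (area = (32/2)·6.485²·sin(360°/32) = 131.26 mm²); the cube at (8, 8) is present — its section is the full 13.5×29 rectangle (area 391.50 mm²); the cone at (-2, 0) is absent (z outside [8.5, 13.5]); the cube at (6.5, 11) (footprint 29×12) is included at this height (area 348.00 mm²); Merging all regions: the regions partially overlap — summed areas 870.76 mm² minus the doubly-counted overlap 162.00 mm² gives 708.76 mm² — area = 708.76 mm². So its area = 708.76 mm². Layer 79 (z = 11.85): the cone (r1=9.5→r2=2.5) has section circumradius 5.246 here — a regular 32-gon (area = (32/2)·5.246²·sin(360°/32) = 85.91 mm²); the cube at (8, 8) is present — its section is the full 13.5×29 rectangle (area 391.50 mm²); the cone at (-2, 0): at t=0.670 of its height the radius interpolates to r₁+(r₂−r₁)t = 2.160, giving a regular 32-gon of that circumradius (area = (32/2)·2.160²·sin(360°/32) = 14.56 mm²); the cube at (6.5, 11) is absent (z outside [2, 10.5]); Taking the union: the regions partially overlap — summed areas 491.97 mm² minus the doubly-counted overlap 14.56 mm² gives 477.41 mm² — area = 477.41 mm². So its area = 477.41 mm². Layer 56 is larger (708.76 vs 477.41 mm²).

layer 56 (z = 8.4 mm)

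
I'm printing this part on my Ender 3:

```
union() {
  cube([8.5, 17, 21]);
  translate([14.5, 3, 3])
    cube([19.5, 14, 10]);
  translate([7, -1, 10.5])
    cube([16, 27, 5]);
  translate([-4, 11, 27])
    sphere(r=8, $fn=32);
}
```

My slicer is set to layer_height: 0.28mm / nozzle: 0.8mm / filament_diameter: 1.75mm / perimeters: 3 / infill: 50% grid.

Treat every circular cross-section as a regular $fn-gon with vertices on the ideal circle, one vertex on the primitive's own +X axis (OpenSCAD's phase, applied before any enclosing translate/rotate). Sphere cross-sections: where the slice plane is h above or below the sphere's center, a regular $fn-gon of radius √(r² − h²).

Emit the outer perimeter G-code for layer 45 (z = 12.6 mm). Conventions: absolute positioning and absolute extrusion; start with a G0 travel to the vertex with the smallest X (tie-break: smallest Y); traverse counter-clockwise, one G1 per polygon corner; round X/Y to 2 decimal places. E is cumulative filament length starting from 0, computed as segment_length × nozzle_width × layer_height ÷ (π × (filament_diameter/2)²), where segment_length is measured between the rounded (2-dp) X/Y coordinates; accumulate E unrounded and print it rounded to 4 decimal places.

G0 X0.00 Y0.00 Z12.60
G1 X7.00 Y0.00 E0.6519
G1 X7.00 Y-1.00 E0.7450
G1 X23.00 Y-1.00 E2.2351
G1 X23.00 Y3.00 E2.6076
G1 X34.00 Y3.00 E3.6320
G1 X34.00 Y17.00 E4.9358
G1 X23.00 Y17.00 E5.9602
G1 X23.00 Y26.00 E6.7984
G1 X7.00 Y26.00 E8.2884
G1 X7.00 Y17.00 E9.1266
G1 X0.00 Y17.00 E9.7785
G1 X0.00 Y0.00 E11.3617

At z = 12.6 mm: the cube (footprint 8.5×17) is included at this height; the cube at (14.5, 3) (footprint 19.5×14) is included at this height; the cube at (7, -1) (footprint 16×27) is included at this height; the sphere at (-4, 11) is absent (|z−center|=14.400 > r=8); Combining (union): the regions partially overlap (shared area 144.50 mm²), so overlapping operands fuse into one piece — 1 connected region. The outline is a single polygon with 12 vertices. Extrusion per mm of travel: 0.8 × 0.28 / (π × 0.875²) = 0.093128. Accumulating E over each segment gives final E = 11.3617.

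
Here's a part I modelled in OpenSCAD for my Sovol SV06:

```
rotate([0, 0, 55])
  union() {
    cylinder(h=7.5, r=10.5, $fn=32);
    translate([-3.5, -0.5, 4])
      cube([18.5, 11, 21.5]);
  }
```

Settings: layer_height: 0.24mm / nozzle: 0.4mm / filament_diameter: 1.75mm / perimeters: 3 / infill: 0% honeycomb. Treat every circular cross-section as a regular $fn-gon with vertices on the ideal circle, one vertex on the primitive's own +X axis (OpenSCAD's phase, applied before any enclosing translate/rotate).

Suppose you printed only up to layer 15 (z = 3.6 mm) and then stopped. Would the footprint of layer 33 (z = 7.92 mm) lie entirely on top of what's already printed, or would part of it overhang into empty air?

part overhangs

Compare the two slices. At z = 3.6: the cylinder: section is a regular 32-gon, circumradius r=10.5 (area = (32/2)·10.500²·sin(360°/32) = 344.14 mm²); the cube at (-3.5, -0.5) does not reach this height (z outside [4, 25.5]); Taking the union: only the r=10.5 cylinder is present, so the union is just that shape — area = 344.14 mm²; (rotated 55° about Z; rotation is an isometry so areas/perimeters/island counts are preserved). At z = 7.92: the cylinder is absent (z outside [0, 7.5]); the cube at (-3.5, -0.5) (footprint 18.5×11) is included at this height (area 203.50 mm²); Combining (union): only the 18.5×11 cube at (-3.5, -0.5) is present, so the union is just that shape — area = 203.50 mm²; (rotated 55° about Z; rotation is an isometry so areas/perimeters/island counts are preserved). Checking containment: at z = 7.92 the cross-section extends beyond the z = 3.6 cross-section by about 74.55 mm².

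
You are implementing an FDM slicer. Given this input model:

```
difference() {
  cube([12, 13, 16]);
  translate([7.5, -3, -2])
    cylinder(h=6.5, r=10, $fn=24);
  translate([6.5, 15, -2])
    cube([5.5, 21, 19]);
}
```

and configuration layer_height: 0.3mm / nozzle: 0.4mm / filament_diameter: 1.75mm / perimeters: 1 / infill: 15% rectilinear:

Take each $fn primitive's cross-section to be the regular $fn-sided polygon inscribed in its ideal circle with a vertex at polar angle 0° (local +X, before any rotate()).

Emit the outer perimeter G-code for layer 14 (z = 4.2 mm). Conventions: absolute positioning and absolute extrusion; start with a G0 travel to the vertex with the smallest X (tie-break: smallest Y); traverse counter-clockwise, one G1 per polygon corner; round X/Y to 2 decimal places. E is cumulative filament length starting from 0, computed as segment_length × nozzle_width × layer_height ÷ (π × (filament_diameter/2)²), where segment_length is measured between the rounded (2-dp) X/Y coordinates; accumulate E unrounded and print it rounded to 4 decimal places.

At z = 4.2 mm: the cube (footprint 12×13) is included at this height; the cylinder at (7.5, -3): section is a regular 24-gon, circumradius r=10; the cube at (6.5, 15) (footprint 5.5×21) is included at this height; Subtracting the remaining from the first: starting from the 12×13 cube, the r=10 cylinder at (7.5, -3) partially overlaps it — only the 73.89 mm² overlap (of its 310.58 mm²) is removed, clipping the outline; the 5.5×21 cube at (6.5, 15) misses the remaining region (no effect) — 1 connected region. The outline is a single polygon with 9 vertices. Extrusion per mm of travel: 0.4 × 0.3 / (π × 0.875²) = 0.049890. Accumulating E over each segment gives final E = 2.0872.

G0 X0.00 Y3.51 Z4.20
G1 X0.43 Y4.07 E0.0352
G1 X2.50 Y5.66 E0.1654
G1 X4.91 Y6.66 E0.2956
G1 X7.50 Y7.00 E0.4259
G1 X10.09 Y6.66 E0.5563
G1 X12.00 Y5.87 E0.6594
G1 X12.00 Y13.00 E1.0151
G1 X0.00 Y13.00 E1.6138
G1 X0.00 Y3.51 E2.0872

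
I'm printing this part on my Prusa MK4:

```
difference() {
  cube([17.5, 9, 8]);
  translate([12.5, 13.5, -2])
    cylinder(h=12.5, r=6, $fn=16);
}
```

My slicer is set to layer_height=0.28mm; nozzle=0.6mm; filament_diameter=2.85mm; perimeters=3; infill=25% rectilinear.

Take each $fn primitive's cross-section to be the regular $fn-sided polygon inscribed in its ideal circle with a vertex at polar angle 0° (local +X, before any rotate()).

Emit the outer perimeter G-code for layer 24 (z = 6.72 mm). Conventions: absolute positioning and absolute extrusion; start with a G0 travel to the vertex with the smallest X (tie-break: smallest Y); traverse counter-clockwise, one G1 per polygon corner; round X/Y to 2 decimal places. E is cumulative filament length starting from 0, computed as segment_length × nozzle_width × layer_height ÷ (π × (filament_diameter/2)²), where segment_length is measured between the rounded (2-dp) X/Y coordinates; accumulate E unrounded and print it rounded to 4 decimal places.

G0 X0.00 Y0.00 Z6.72
G1 X17.50 Y0.00 E0.4609
G1 X17.50 Y9.00 E0.6979
G1 X16.36 Y9.00 E0.7279
G1 X14.80 Y7.96 E0.7773
G1 X12.50 Y7.50 E0.8390
G1 X10.20 Y7.96 E0.9008
G1 X8.64 Y9.00 E0.9502
G1 X0.00 Y9.00 E1.1777
G1 X0.00 Y0.00 E1.4147

At z = 6.72 mm: the cube (footprint 17.5×9) is included at this height; the cylinder at (12.5, 13.5): section is a regular 16-gon, circumradius r=6; Taking the first minus the rest: starting from the 17.5×9 cube, the r=6 cylinder at (12.5, 13.5) partially overlaps it — only the 7.47 mm² overlap (of its 110.21 mm²) is removed, clipping the outline — 1 connected region. The outline is a single polygon with 9 vertices. Extrusion per mm of travel: 0.6 × 0.28 / (π × 1.425²) = 0.026335. Accumulating E over each segment gives final E = 1.4147.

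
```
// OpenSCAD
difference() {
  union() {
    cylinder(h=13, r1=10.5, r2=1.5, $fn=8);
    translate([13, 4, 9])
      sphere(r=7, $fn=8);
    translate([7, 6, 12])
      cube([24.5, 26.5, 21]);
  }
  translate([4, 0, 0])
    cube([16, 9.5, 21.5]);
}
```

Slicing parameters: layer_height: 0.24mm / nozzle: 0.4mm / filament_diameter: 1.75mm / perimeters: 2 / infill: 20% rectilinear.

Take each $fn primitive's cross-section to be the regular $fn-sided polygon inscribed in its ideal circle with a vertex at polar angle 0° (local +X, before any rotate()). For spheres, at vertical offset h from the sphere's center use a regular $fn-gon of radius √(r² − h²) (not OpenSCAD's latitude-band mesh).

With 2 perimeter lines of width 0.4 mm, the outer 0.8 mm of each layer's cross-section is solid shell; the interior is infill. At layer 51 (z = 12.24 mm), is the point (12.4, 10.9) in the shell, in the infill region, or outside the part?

infill

At z = 12.24 mm: the cone contributes a regular 8-gon of circumradius 2.026 (interpolated between r1=10.5 and r2=1.5 at t=0.942); the sphere at (13, 4): section is a regular 8-gon, circumradius = √(r²−h²) = √(7²−3.24²) = 6.205; the 24.5×26.5 cube at (7, 6) contributes its full rectangle; Taking the union: the regions partially overlap (shared area 31.29 mm²), so overlapping operands fuse into one piece — 2 connected regions; the 16×9.5 cube at (4, 0) contributes its full rectangle; Subtracting the remaining from the first: starting from the result so far, the 16×9.5 cube at (4, 0) partially overlaps it — only the 111.68 mm² overlap (of its 152.00 mm²) is removed, clipping the outline — 3 connected regions. Overall, the cross-section has 3 separate islands. The nearest boundary edge runs (20.00, 9.50)→(7.00, 9.50); distance from the point to it = 1.40 mm. (Shell/infill is judged within the island containing the point — the largest one.) The point is inside the cross-section and 1.40 mm from the nearest boundary — more than the 0.8 mm shell width (2 × 0.4), so it's in the infill interior.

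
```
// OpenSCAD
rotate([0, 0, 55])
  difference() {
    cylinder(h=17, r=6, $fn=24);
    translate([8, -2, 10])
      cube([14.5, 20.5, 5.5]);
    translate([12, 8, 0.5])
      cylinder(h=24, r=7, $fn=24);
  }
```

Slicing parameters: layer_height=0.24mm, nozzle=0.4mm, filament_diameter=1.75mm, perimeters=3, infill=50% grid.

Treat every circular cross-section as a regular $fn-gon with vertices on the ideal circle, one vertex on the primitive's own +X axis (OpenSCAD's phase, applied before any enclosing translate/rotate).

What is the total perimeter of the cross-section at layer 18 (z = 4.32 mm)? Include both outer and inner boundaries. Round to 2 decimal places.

At z = 4.32 mm: the r=6 cylinder contributes a regular 24-gon of circumradius 6 (perimeter = 2·24·6.000·sin(180°/24) = 37.59 mm); the cube at (8, -2) is absent (z outside [10, 15.5]); the cylinder at (12, 8): section is a regular 24-gon, circumradius r=7 (perimeter = 2·24·7.000·sin(180°/24) = 43.86 mm); Subtracting the remaining from the first: starting from the r=6 cylinder, the r=7 cylinder at (12, 8) misses the remaining region (no effect) — boundary = 37.59 mm; (rotated 55° about Z; rotation is an isometry so areas/perimeters/island counts are preserved). Overall, the cross-section is a single solid region. Total boundary length (outer) = 37.59 mm.

37.59 mm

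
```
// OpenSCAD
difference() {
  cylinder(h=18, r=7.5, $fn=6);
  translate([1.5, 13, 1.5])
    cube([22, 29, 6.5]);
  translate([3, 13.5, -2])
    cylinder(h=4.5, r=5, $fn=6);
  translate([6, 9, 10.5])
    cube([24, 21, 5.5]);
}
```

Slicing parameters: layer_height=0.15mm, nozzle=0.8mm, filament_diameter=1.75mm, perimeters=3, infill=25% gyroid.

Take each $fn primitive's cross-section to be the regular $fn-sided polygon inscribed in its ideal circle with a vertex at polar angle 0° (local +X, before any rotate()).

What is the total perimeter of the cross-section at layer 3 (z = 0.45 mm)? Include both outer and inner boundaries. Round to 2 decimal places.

At z = 0.45 mm: the cylinder: section is a regular 6-gon, circumradius r=7.5 (perimeter = 2·6·7.500·sin(180°/6) = 45.00 mm); the cube at (1.5, 13) does not reach this height (z outside [1.5, 8]); the cylinder at (3, 13.5): section is a regular 6-gon, circumradius r=5 (perimeter = 2·6·5.000·sin(180°/6) = 30.00 mm); the cube at (6, 9) does not reach this height (z outside [10.5, 16]); Taking the first minus the rest: starting from the r=7.5 cylinder, the r=5 cylinder at (3, 13.5) misses the remaining region (no effect) — boundary = 45.00 mm. Overall, the cross-section is a single solid region. Total boundary length (outer) = 45.00 mm.

45.00 mm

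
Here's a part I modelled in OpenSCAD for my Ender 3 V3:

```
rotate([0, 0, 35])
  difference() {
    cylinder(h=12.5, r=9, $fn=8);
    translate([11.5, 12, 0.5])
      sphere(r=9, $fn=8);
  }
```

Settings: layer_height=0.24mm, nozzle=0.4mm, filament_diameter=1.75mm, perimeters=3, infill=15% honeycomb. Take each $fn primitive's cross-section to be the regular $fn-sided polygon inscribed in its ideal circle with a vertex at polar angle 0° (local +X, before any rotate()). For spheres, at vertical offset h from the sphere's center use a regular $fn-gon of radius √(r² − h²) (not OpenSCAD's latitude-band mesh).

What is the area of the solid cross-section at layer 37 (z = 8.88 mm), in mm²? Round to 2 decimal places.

At z = 8.88 mm: the r=9 cylinder gives a regular 8-gon of circumradius 9 (constant along its height) (area = (8/2)·9.000²·sin(360°/8) = 229.10 mm²); the r=9 sphere at (11.5, 12) contributes a regular 8-gon of circumradius √(9²−8.38²) = 3.283 (area = (8/2)·3.283²·sin(360°/8) = 30.48 mm²); Taking the first minus the rest: starting from the r=9 cylinder (229.10 mm²), the r=9 sphere at (11.5, 12) misses the remaining region (no effect) — area = 229.10 mm²; (rotated 35° about Z; rotation is an isometry so areas/perimeters/island counts are preserved). Overall, the cross-section is a single solid region. Net area = 229.10 mm².

229.10 mm²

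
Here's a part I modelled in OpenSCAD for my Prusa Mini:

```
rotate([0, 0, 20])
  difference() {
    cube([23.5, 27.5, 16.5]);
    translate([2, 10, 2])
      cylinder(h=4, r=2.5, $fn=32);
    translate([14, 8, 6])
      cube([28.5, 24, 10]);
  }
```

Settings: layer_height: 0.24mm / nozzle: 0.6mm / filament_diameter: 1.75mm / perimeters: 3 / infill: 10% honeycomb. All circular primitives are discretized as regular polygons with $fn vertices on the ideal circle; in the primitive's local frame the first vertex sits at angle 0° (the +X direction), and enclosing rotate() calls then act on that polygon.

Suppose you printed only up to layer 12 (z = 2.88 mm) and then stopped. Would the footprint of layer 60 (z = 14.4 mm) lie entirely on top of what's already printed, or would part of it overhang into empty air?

Compare the two slices. At z = 2.88: the 23.5×27.5 cube contributes its full rectangle (area 646.25 mm²); the cylinder at (2, 10): section is a regular 32-gon, circumradius r=2.5 (area = (32/2)·2.500²·sin(360°/32) = 19.51 mm²); the cube at (14, 8) is not intersected at this z (z outside [6, 16]); After the difference (first − rest): starting from the 23.5×27.5 cube (646.25 mm²), the r=2.5 cylinder at (2, 10) partially overlaps it — only the 18.51 mm² overlap (of its 19.51 mm²) is removed, clipping the outline — area = 627.74 mm²; (rotated 20° about Z; rotation is an isometry so areas/perimeters/island counts are preserved). At z = 14.4: the cube (footprint 23.5×27.5) is included at this height (area 646.25 mm²); the cylinder at (2, 10) is absent (z outside [2, 6]); the cube at (14, 8) is present — its section is the full 28.5×24 rectangle (area 684.00 mm²); Taking the first minus the rest: starting from the 23.5×27.5 cube (646.25 mm²), the 28.5×24 cube at (14, 8) partially overlaps it — only the 185.25 mm² overlap (of its 684.00 mm²) is removed, clipping the outline — area = 461.00 mm²; (whole slice rotated 20° about Z — lengths, areas and connectivity unchanged). Checking containment: at z = 14.4 the cross-section extends beyond the z = 2.88 cross-section by about 18.51 mm².

part overhangs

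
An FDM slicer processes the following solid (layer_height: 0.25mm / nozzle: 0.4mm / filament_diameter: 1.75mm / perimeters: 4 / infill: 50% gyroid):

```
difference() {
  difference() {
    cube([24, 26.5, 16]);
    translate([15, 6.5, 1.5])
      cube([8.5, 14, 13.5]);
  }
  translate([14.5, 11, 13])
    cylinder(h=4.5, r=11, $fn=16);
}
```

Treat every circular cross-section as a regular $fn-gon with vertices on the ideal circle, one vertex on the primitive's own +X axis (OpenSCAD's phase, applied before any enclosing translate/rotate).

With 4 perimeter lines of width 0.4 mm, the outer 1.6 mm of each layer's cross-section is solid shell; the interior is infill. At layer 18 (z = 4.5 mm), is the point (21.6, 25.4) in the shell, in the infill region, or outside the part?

shell

At z = 4.5 mm: the cube is present — its section is the full 24×26.5 rectangle; the cube at (15, 6.5) (footprint 8.5×14) is included at this height; Subtracting the remaining from the first: starting from the 24×26.5 cube, the 8.5×14 cube at (15, 6.5) lies wholly inside it (removes its full 119.00 mm² and its 45.00 mm outline becomes a hole wall) — 1 connected region with 1 hole; the cylinder at (14.5, 11) does not reach this height (z outside [13, 17.5]); Taking the first minus the rest: none of the subtracted shapes is present at this height, so that combined region is unchanged — 1 connected region with 1 hole. Overall, the cross-section is one region with 1 hole. The nearest boundary edge runs (0.00, 26.50)→(24.00, 26.50); distance from the point to it = 1.10 mm. The point is inside the cross-section, 1.10 mm from the nearest boundary — within the 1.6 mm shell band (4 × 0.4).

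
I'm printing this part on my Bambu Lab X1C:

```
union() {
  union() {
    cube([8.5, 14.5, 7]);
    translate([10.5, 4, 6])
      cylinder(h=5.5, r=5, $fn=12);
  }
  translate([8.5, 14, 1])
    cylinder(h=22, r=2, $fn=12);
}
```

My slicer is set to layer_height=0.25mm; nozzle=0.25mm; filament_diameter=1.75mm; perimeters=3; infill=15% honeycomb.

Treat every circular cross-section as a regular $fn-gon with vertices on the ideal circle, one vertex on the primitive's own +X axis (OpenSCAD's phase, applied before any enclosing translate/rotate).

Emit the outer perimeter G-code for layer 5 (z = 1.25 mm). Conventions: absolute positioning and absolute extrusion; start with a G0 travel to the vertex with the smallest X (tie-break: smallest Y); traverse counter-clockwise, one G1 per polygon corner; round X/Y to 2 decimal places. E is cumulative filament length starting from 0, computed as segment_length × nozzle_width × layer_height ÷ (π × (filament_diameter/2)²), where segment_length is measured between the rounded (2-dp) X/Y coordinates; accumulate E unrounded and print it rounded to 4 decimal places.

G0 X0.00 Y0.00 Z1.25
G1 X8.50 Y0.00 E0.2209
G1 X8.50 Y12.00 E0.5327
G1 X9.50 Y12.27 E0.5596
G1 X10.23 Y13.00 E0.5864
G1 X10.50 Y14.00 E0.6133
G1 X10.23 Y15.00 E0.6403
G1 X9.50 Y15.73 E0.6671
G1 X8.50 Y16.00 E0.6940
G1 X7.50 Y15.73 E0.7209
G1 X6.77 Y15.00 E0.7477
G1 X6.63 Y14.50 E0.7612
G1 X0.00 Y14.50 E0.9335
G1 X0.00 Y0.00 E1.3103

At z = 1.25 mm: the cube is present — its section is the full 8.5×14.5 rectangle; the cylinder at (10.5, 4) is not intersected at this z (z outside [6, 11.5]); Taking the union: only the 8.5×14.5 cube is present, so the union is just that shape — 1 connected region; the cylinder at (8.5, 14): section is a regular 12-gon, circumradius r=2; Taking the union: the regions partially overlap (shared area 3.97 mm²), so overlapping operands fuse into one piece — 1 connected region. The outline is a single polygon with 13 vertices. Extrusion per mm of travel: 0.25 × 0.25 / (π × 0.875²) = 0.025984. Accumulating E over each segment gives final E = 1.3103.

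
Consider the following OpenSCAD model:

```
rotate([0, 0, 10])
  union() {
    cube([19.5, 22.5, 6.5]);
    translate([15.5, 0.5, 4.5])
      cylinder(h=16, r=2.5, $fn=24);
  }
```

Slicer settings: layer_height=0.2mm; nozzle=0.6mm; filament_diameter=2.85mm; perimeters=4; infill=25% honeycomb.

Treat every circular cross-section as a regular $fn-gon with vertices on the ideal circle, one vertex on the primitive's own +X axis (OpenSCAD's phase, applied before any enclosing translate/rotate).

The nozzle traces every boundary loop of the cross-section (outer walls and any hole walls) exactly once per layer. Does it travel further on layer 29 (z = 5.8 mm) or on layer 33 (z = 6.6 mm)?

layer 29 (z = 5.8 mm)

Layer 29 (z = 5.8): the 19.5×22.5 cube contributes its full rectangle (perimeter 84.00 mm); the r=2.5 cylinder at (15.5, 0.5) gives a regular 24-gon of circumradius 2.5 (constant along its height) (perimeter = 2·24·2.500·sin(180°/24) = 15.66 mm); Taking the union: the regions partially overlap (shared area 12.17 mm²), so the edge portions inside another operand are dropped and the merged outline is re-measured after clipping — boundary = 85.95 mm; (rotated 10° about Z; rotation is an isometry so areas/perimeters/island counts are preserved). So its perimeter = 85.95 mm. Layer 33 (z = 6.6): the cube is not intersected at this z (z outside [0, 6.5]); the cylinder at (15.5, 0.5): section is a regular 24-gon, circumradius r=2.5 (perimeter = 2·24·2.500·sin(180°/24) = 15.66 mm); Merging all regions: only the r=2.5 cylinder at (15.5, 0.5) is present, so the union is just that shape — boundary = 15.66 mm; (whole slice rotated 10° about Z — lengths, areas and connectivity unchanged). So its perimeter = 15.66 mm. Layer 29 is larger (85.95 vs 15.66 mm).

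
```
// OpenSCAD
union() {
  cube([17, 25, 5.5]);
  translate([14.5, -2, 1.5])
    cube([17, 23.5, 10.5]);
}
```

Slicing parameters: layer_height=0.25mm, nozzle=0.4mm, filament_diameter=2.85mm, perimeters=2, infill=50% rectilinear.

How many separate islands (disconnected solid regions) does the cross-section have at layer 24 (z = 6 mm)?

1

At z = 6 mm: the cube is absent (z outside [0, 5.5]); the cube at (14.5, -2) is present — its section is the full 17×23.5 rectangle; Combining (union): only the 17×23.5 cube at (14.5, -2) is present, so the union is just that shape — 1 connected region. Overall, the cross-section is a single solid region. Island count = 1.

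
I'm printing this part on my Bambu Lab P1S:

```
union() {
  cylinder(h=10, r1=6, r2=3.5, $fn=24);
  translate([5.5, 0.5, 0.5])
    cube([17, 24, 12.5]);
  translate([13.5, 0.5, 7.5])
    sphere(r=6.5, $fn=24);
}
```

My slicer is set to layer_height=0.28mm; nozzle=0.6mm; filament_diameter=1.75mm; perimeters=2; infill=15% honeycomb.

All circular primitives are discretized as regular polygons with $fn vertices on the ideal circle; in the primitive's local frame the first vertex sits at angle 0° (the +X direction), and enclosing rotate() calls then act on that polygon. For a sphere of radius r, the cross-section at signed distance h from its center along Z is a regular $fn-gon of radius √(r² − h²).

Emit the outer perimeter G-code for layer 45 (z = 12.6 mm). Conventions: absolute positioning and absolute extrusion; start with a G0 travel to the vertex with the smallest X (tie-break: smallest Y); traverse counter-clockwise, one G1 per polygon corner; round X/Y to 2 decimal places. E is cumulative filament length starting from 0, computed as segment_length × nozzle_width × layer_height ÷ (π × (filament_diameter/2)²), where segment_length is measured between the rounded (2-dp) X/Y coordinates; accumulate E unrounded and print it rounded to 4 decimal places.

G0 X5.50 Y0.50 Z12.60
G1 X9.47 Y0.50 E0.2773
G1 X9.61 Y-0.54 E0.3506
G1 X10.01 Y-1.51 E0.4239
G1 X10.65 Y-2.35 E0.4976
G1 X11.49 Y-2.99 E0.5714
G1 X12.46 Y-3.39 E0.6447
G1 X13.50 Y-3.53 E0.7180
G1 X14.54 Y-3.39 E0.7913
G1 X15.51 Y-2.99 E0.8646
G1 X16.35 Y-2.35 E0.9383
G1 X16.99 Y-1.51 E1.0121
G1 X17.39 Y-0.54 E1.0854
G1 X17.53 Y0.50 E1.1587
G1 X22.50 Y0.50 E1.5058
G1 X22.50 Y24.50 E3.1821
G1 X5.50 Y24.50 E4.3695
G1 X5.50 Y0.50 E6.0458

At z = 12.6 mm: the cone is absent (z outside [0, 10]); the 17×24 cube at (5.5, 0.5) contributes its full rectangle; the r=6.5 sphere at (13.5, 0.5) slices to a regular 24-gon of circumradius 4.030 (√(r²−h²) with h=5.1 from center); Merging all regions: the regions partially overlap (shared area 25.22 mm²), so overlapping operands fuse into one piece — 1 connected region. The outline is a single polygon with 17 vertices. Extrusion per mm of travel: 0.6 × 0.28 / (π × 0.875²) = 0.069846. Accumulating E over each segment gives final E = 6.0458.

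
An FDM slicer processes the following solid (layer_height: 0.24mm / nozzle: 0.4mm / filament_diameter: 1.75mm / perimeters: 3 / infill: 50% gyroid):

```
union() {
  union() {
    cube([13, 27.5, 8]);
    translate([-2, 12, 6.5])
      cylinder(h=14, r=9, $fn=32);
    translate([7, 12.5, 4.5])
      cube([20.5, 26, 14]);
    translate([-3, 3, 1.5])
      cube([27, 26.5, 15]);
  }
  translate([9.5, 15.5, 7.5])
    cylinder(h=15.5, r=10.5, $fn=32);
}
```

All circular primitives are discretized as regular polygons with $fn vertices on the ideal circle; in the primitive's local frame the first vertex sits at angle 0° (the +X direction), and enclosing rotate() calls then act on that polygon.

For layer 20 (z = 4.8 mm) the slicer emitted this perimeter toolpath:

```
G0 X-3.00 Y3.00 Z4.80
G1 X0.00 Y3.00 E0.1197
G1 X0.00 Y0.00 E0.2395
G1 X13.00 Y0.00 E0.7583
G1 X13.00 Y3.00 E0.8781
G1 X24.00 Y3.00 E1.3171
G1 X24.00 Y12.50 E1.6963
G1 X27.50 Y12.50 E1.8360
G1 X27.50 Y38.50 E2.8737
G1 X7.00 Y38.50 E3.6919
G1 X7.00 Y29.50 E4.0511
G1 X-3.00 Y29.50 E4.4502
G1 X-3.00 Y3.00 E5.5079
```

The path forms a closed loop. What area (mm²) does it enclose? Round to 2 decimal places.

Apply the shoelace formula to the sequence of (X, Y) vertices; enclosed area = 998.50 mm².

998.50 mm²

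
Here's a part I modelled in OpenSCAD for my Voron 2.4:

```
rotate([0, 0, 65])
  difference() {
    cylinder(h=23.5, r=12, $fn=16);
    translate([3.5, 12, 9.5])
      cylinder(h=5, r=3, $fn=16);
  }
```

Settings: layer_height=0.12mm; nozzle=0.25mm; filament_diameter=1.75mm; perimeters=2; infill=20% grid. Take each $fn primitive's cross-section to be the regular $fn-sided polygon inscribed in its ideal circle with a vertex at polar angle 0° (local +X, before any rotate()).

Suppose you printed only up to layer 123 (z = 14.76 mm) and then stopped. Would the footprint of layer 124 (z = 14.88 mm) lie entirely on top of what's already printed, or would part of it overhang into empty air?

Compare the two slices. At z = 14.76: the r=12 cylinder contributes a regular 16-gon of circumradius 12 (area = (16/2)·12.000²·sin(360°/16) = 440.85 mm²); the cylinder at (3.5, 12) is absent (z outside [9.5, 14.5]); Taking the first minus the rest: none of the subtracted shapes is present at this height, so the r=12 cylinder is unchanged — area = 440.85 mm²; (rotated 65° about Z; rotation is an isometry so areas/perimeters/island counts are preserved). At z = 14.88: the cylinder: section is a regular 16-gon, circumradius r=12 (area = (16/2)·12.000²·sin(360°/16) = 440.85 mm²); the cylinder at (3.5, 12) is absent (z outside [9.5, 14.5]); Taking the first minus the rest: none of the subtracted shapes is present at this height, so the r=12 cylinder is unchanged — area = 440.85 mm²; (rotated 65° about Z; rotation is an isometry so areas/perimeters/island counts are preserved). Checking containment: the cross-section at z = 14.88 is a subset of the cross-section at z = 14.76.

entirely on top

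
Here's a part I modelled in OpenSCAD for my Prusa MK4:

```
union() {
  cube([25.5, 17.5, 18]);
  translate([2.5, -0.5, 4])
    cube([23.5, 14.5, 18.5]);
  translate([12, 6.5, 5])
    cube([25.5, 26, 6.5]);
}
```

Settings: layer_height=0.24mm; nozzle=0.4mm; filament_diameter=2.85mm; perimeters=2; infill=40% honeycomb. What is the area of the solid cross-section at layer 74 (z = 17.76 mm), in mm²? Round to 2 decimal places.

At z = 17.76 mm: the cube (footprint 25.5×17.5) is included at this height (area 446.25 mm²); the cube at (2.5, -0.5) is present — its section is the full 23.5×14.5 rectangle (area 340.75 mm²); the cube at (12, 6.5) does not reach this height (z outside [5, 11.5]); Taking the union: the regions partially overlap — summed areas 787.00 mm² minus the doubly-counted overlap 322.00 mm² gives 465.00 mm² — area = 465.00 mm². Overall, the cross-section is a single solid region. Net area = 465.00 mm².

465.00 mm²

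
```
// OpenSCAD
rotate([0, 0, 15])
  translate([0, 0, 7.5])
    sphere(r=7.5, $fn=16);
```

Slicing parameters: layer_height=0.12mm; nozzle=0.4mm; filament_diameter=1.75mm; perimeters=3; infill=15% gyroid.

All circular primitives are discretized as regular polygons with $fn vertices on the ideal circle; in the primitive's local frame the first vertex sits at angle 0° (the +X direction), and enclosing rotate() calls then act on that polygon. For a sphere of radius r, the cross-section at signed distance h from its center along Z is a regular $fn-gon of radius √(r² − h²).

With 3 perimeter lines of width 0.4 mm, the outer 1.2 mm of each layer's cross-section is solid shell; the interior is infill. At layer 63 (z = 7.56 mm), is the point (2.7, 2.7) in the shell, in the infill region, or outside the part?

At z = 7.56 mm: the r=7.5 sphere contributes a regular 16-gon of circumradius √(7.5²−0.06²) = 7.500; (rotated 15° about Z; rotation is an isometry so areas/perimeters/island counts are preserved). Overall, the cross-section is a single solid region. Undo the 15° rotation: the query point maps to (3.307, 1.909) in the un-rotated model frame. The nearest boundary edge runs (6.93, 2.87)→(5.30, 5.30); distance from the point to it = 3.55 mm. The point is inside the cross-section and 3.55 mm from the nearest boundary — more than the 1.2 mm shell width (3 × 0.4), so it's in the infill interior.

infill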